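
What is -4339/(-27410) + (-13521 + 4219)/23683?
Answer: -152207283/649151030 ≈ -0.23447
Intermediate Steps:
-4339/(-27410) + (-13521 + 4219)/23683 = -4339*(-1/27410) - 9302*1/23683 = 4339/27410 - 9302/23683 = -152207283/649151030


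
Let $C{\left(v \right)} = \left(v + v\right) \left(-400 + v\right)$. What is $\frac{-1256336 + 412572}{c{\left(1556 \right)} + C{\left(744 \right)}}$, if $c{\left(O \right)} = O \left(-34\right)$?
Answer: $- \frac{210941}{114742} \approx -1.8384$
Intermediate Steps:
$C{\left(v \right)} = 2 v \left(-400 + v\right)$
$c{\left(O \right)} = - 34 O$
$\frac{-1256336 + 412572}{c{\left(1556 \right)} + C{\left(744 \right)}} = \frac{-1256336 + 412572}{\left(-34\right) 1556 + 2 \cdot 744 \left(-400 + 744\right)} = - \frac{843764}{-52904 + 2 \cdot 744 \cdot 344} = - \frac{843764}{-52904 + 511872} = - \frac{843764}{458968} = \left(-843764\right) \frac{1}{458968} = - \frac{210941}{114742}$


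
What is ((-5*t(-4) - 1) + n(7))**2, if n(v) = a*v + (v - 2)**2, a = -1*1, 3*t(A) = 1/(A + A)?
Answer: 170569/576 ≈ 296.13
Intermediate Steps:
t(A) = 1/(6*A) (t(A) = 1/(3*(A + A)) = 1/(3*((2*A))) = (1/(2*A))/3 = 1/(6*A))
a = -1
n(v) = (-2 + v)**2 - v (n(v) = -v + (v - 2)**2 = -v + (-2 + v)**2 = (-2 + v)**2 - v)
((-5*t(-4) - 1) + n(7))**2 = ((-5/(6*(-4)) - 1) + ((-2 + 7)**2 - 1*7))**2 = ((-5*(-1)/(6*4) - 1) + (5**2 - 7))**2 = ((-5*(-1/24) - 1) + (25 - 7))**2 = ((5/24 - 1) + 18)**2 = (-19/24 + 18)**2 = (413/24)**2 = 170569/576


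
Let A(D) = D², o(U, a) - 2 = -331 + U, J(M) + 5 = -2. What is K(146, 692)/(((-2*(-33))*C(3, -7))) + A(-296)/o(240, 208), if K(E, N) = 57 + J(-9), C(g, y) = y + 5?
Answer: -5784881/5874 ≈ -984.83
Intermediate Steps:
C(g, y) = 5 + y
J(M) = -7 (J(M) = -5 - 2 = -7)
o(U, a) = -329 + U (o(U, a) = 2 + (-331 + U) = -329 + U)
K(E, N) = 50 (K(E, N) = 57 - 7 = 50)
K(146, 692)/(((-2*(-33))*C(3, -7))) + A(-296)/o(240, 208) = 50/(((-2*(-33))*(5 - 7))) + (-296)²/(-329 + 240) = 50/((66*(-2))) + 87616/(-89) = 50/(-132) + 87616*(-1/89) = 50*(-1/132) - 87616/89 = -25/66 - 87616/89 = -5784881/5874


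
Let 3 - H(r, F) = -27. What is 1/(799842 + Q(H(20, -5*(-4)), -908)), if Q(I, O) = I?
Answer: 1/799872 ≈ 1.2502e-6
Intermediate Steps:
H(r, F) = 30 (H(r, F) = 3 - 1*(-27) = 3 + 27 = 30)
1/(799842 + Q(H(20, -5*(-4)), -908)) = 1/(799842 + 30) = 1/799872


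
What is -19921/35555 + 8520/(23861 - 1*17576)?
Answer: 11848341/14897545 ≈ 0.79532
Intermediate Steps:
-19921/35555 + 8520/(23861 - 1*17576) = -19921*1/35555 + 8520/(23861 - 17576) = -19921/35555 + 8520/6285 = -19921/35555 + 8520*(1/6285) = -19921/35555 + 568/419 = 11848341/14897545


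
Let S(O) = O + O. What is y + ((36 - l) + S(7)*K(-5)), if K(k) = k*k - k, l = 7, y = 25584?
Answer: 26033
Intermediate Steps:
S(O) = 2*O
K(k) = k² - k
y + ((36 - l) + S(7)*K(-5)) = 25584 + ((36 - 1*7) + (2*7)*(-5*(-1 - 5))) = 25584 + ((36 - 7) + 14*(-5*(-6))) = 25584 + (29 + 14*30) = 25584 + (29 + 420) = 25584 + 449 = 26033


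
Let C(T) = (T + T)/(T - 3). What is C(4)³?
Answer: 512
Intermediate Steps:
C(T) = 2*T/(-3 + T) (C(T) = (2*T)/(-3 + T) = 2*T/(-3 + T))
C(4)³ = (2*4/(-3 + 4))³ = (2*4/1)³ = (2*4*1)³ = 8³ = 512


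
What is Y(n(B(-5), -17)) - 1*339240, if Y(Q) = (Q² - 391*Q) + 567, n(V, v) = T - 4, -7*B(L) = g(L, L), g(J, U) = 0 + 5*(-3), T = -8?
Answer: -333837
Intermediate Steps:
g(J, U) = -15 (g(J, U) = 0 - 15 = -15)
B(L) = 15/7 (B(L) = -⅐*(-15) = 15/7)
n(V, v) = -12 (n(V, v) = -8 - 4 = -12)
Y(Q) = 567 + Q² - 391*Q
Y(n(B(-5), -17)) - 1*339240 = (567 + (-12)² - 391*(-12)) - 1*339240 = (567 + 144 + 4692) - 339240 = 5403 - 339240 = -333837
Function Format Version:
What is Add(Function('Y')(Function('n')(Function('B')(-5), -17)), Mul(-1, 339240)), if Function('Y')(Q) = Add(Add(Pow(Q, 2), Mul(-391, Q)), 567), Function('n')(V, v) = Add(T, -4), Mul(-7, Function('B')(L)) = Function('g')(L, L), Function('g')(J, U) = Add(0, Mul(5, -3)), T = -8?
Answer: -333837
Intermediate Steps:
Function('g')(J, U) = -15 (Function('g')(J, U) = Add(0, -15) = -15)
Function('B')(L) = Rational(15, 7) (Function('B')(L) = Mul(Rational(-1, 7), -15) = Rational(15, 7))
Function('n')(V, v) = -12 (Function('n')(V, v) = Add(-8, -4) = -12)
Function('Y')(Q) = Add(567, Pow(Q, 2), Mul(-391, Q))
Add(Function('Y')(Function('n')(Function('B')(-5), -17)), Mul(-1, 339240)) = Add(Add(567, Pow(-12, 2), Mul(-391, -12)), Mul(-1, 339240)) = Add(Add(567, 144, 4692), -339240) = Add(5403, -339240) = -333837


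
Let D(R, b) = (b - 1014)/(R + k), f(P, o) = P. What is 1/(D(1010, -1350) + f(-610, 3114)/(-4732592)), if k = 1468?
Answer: -977280248/932194659 ≈ -1.0484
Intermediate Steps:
D(R, b) = (-1014 + b)/(1468 + R) (D(R, b) = (b - 1014)/(R + 1468) = (-1014 + b)/(1468 + R))
1/(D(1010, -1350) + f(-610, 3114)/(-4732592)) = 1/((-1014 - 1350)/(1468 + 1010) - 610/(-4732592)) = 1/(-2364/2478 - 610*(-1/4732592)) = 1/((1/2478)*(-2364) + 305/2366296) = 1/(-394/413 + 305/2366296) = 1/(-932194659/977280248) = -977280248/932194659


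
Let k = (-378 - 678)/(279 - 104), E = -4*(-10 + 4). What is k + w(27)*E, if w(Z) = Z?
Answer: 112344/175 ≈ 641.97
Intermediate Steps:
E = 24 (E = -4*(-6) = 24)
k = -1056/175 ≈ -6.0343
k + w(27)*E = -1056/175 + 27*24 = -1056/175 + 648 = 112344/175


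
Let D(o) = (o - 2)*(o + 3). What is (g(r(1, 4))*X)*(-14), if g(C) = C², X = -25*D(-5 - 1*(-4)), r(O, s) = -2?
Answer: -8400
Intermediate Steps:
D(o) = (-2 + o)*(3 + o)
X = 150 (X = -25*(-6 + (-5 - 1*(-4)) + (-5 - 1*(-4))²) = -25*(-6 + (-5 + 4) + (-5 + 4)²) = -25*(-6 - 1 + (-1)²) = -25*(-6 - 1 + 1) = -25*(-6) = 150)
(g(r(1, 4))*X)*(-14) = ((-2)²*150)*(-14) = (4*150)*(-14) = 600*(-14) = -8400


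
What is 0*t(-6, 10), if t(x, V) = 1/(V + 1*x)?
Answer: 0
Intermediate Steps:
t(x, V) = 1/(V + x)
0*t(-6, 10) = 0/(10 - 6) = 0/4 = 0*(¼) = 0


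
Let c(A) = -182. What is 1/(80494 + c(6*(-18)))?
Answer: 1/80312 ≈ 1.2451e-5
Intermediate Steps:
1/(80494 + c(6*(-18))) = 1/(80494 - 182) = 1/80312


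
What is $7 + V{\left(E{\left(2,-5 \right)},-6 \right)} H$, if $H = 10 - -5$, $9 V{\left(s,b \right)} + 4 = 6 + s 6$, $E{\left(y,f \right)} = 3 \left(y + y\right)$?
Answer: $\frac{391}{3} \approx 130.33$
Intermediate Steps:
$E{\left(y,f \right)} = 6 y$ ($E{\left(y,f \right)} = 3 \cdot 2 y = 6 y$)
$V{\left(s,b \right)} = \frac{2}{9} + \frac{2 s}{3}$ ($V{\left(s,b \right)} = - \frac{4}{9} + \frac{6 + s 6}{9} = - \frac{4}{9} + \frac{6 + 6 s}{9} = - \frac{4}{9} + \left(\frac{2}{3} + \frac{2 s}{3}\right) = \frac{2}{9} + \frac{2 s}{3}$)
$H = 15$ ($H = 10 + 5 = 15$)
$7 + V{\left(E{\left(2,-5 \right)},-6 \right)} H = 7 + \left(\frac{2}{9} + \frac{2 \cdot 6 \cdot 2}{3}\right) 15 = 7 + \left(\frac{2}{9} + \frac{2}{3} \cdot 12\right) 15 = 7 + \left(\frac{2}{9} + 8\right) 15 = 7 + \frac{74}{9} \cdot 15 = 7 + \frac{370}{3} = \frac{391}{3}$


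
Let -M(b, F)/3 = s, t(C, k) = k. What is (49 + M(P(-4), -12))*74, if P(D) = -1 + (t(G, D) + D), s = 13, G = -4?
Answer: 740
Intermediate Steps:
P(D) = -1 + 2*D (P(D) = -1 + (D + D) = -1 + 2*D)
M(b, F) = -39 (M(b, F) = -3*13 = -39)
(49 + M(P(-4), -12))*74 = (49 - 39)*74 = 10*74 = 740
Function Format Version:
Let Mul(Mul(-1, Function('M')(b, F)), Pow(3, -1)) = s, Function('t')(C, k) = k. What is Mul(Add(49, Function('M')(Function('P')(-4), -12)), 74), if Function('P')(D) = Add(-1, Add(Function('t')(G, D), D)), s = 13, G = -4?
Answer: 740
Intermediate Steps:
Function('P')(D) = Add(-1, Mul(2, D)) (Function('P')(D) = Add(-1, Add(D, D)) = Add(-1, Mul(2, D)))
Function('M')(b, F) = -39 (Function('M')(b, F) = Mul(-3, 13) = -39)
Mul(Add(49, Function('M')(Function('P')(-4), -12)), 74) = Mul(Add(49, -39), 74) = Mul(10, 74) = 740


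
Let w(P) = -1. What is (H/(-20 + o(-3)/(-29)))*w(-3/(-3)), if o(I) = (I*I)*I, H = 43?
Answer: 1247/553 ≈ 2.2550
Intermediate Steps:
o(I) = I³ (o(I) = I²*I = I³)
(H/(-20 + o(-3)/(-29)))*w(-3/(-3)) = (43/(-20 + (-3)³/(-29)))*(-1) = (43/(-20 - 27*(-1/29)))*(-1) = (43/(-20 + 27/29))*(-1) = (43/(-553/29))*(-1) = (43*(-29/553))*(-1) = -1247/553*(-1) = 1247/553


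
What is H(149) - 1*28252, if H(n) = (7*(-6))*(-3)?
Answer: -28126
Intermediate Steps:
H(n) = 126 (H(n) = -42*(-3) = 126)
H(149) - 1*28252 = 126 - 1*28252 = 126 - 28252 = -28126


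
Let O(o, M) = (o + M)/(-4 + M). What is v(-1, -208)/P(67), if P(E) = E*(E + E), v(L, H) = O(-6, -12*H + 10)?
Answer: 625/5615739 ≈ 0.00011129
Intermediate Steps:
O(o, M) = (M + o)/(-4 + M)
v(L, H) = (4 - 12*H)/(6 - 12*H) (v(L, H) = ((-12*H + 10) - 6)/(-4 + (-12*H + 10)) = ((10 - 12*H) - 6)/(-4 + (10 - 12*H)) = (4 - 12*H)/(6 - 12*H))
P(E) = 2*E**2 (P(E) = E*(2*E) = 2*E**2)
v(-1, -208)/P(67) = (2*(-1 + 3*(-208))/(3*(-1 + 2*(-208))))/((2*67**2)) = (2*(-1 - 624)/(3*(-1 - 416)))/((2*4489)) = ((2/3)*(-625)/(-417))/8978 = ((2/3)*(-1/417)*(-625))*(1/8978) = (1250/1251)*(1/8978) = 625/5615739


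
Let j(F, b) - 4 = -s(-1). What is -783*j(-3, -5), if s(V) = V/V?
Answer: -2349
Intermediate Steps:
s(V) = 1
j(F, b) = 3 (j(F, b) = 4 - 1*1 = 4 - 1 = 3)
-783*j(-3, -5) = -783*3 = -2349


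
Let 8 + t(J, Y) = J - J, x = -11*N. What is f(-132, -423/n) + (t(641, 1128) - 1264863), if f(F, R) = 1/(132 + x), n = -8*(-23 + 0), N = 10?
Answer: -27827161/22 ≈ -1.2649e+6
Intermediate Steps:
x = -110 (x = -11*10 = -110)
n = 184 (n = -8*(-23) = 184)
t(J, Y) = -8 (t(J, Y) = -8 + (J - J) = -8 + 0 = -8)
f(F, R) = 1/22 (f(F, R) = 1/(132 - 110) = 1/22)
f(-132, -423/n) + (t(641, 1128) - 1264863) = 1/22 + (-8 - 1264863) = 1/22 - 1264871 = -27827161/22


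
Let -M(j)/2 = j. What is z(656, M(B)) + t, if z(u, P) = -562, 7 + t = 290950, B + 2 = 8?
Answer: 290381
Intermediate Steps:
B = 6 (B = -2 + 8 = 6)
M(j) = -2*j
t = 290943 (t = -7 + 290950 = 290943)
z(656, M(B)) + t = -562 + 290943 = 290381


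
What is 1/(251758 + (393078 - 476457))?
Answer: 1/168379 ≈ 5.9390e-6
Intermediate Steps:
1/(251758 + (393078 - 476457)) = 1/(251758 - 83379) = 1/168379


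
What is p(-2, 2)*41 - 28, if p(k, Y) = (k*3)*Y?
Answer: -520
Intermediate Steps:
p(k, Y) = 3*Y*k (p(k, Y) = (3*k)*Y = 3*Y*k)
p(-2, 2)*41 - 28 = (3*2*(-2))*41 - 28 = -12*41 - 28 = -492 - 28 = -520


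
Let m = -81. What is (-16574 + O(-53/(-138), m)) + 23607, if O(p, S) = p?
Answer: 970607/138 ≈ 7033.4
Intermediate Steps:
(-16574 + O(-53/(-138), m)) + 23607 = (-16574 - 53/(-138)) + 23607 = (-16574 - 53*(-1/138)) + 23607 = (-16574 + 53/138) + 23607 = -2287159/138 + 23607 = 970607/138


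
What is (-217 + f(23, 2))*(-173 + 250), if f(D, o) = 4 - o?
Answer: -16555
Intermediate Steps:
(-217 + f(23, 2))*(-173 + 250) = (-217 + (4 - 1*2))*(-173 + 250) = (-217 + (4 - 2))*77 = (-217 + 2)*77 = -215*77 = -16555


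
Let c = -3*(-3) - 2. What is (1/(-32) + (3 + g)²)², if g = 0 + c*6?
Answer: 4198910401/1024 ≈ 4.1005e+6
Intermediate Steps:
c = 7 (c = 9 - 2 = 7)
g = 42 (g = 0 + 7*6 = 0 + 42 = 42)
(1/(-32) + (3 + g)²)² = (1/(-32) + (3 + 42)²)² = (-1/32 + 45²)² = (-1/32 + 2025)² = (64799/32)² = 4198910401/1024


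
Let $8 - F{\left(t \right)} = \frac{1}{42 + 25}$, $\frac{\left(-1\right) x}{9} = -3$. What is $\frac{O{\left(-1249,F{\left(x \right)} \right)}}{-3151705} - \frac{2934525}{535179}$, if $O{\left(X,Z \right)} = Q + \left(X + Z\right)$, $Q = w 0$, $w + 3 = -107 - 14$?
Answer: $- \frac{206540742549961}{37670221374355} \approx -5.4829$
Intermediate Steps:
$x = 27$ ($x = \left(-9\right) \left(-3\right) = 27$)
$w = -124$ ($w = -3 - 121 = -124$)
$Q = 0$ ($Q = \left(-124\right) 0 = 0$)
$F{\left(t \right)} = \frac{535}{67}$ ($F{\left(t \right)} = 8 - \frac{1}{42 + 25} = 8 - \frac{1}{67} = \frac{535}{67}$)
$O{\left(X,Z \right)} = X + Z$ ($O{\left(X,Z \right)} = 0 + \left(X + Z\right) = X + Z$)
$\frac{O{\left(-1249,F{\left(x \right)} \right)}}{-3151705} - \frac{2934525}{535179} = \frac{-1249 + \frac{535}{67}}{-3151705} - \frac{2934525}{535179} = \left(- \frac{83148}{67}\right) \left(- \frac{1}{3151705}\right) - \frac{978175}{178393} = \frac{83148}{211164235} - \frac{978175}{178393} = - \frac{206540742549961}{37670221374355}$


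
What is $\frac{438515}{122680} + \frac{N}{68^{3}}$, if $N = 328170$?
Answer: $\frac{2226788051}{482181472} \approx 4.6182$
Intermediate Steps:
$\frac{438515}{122680} + \frac{N}{68^{3}} = \frac{438515}{122680} + \frac{328170}{68^{3}} = 438515 \cdot \frac{1}{122680} + \frac{328170}{314432} = \frac{87703}{24536} + 328170 \cdot \frac{1}{314432} = \frac{87703}{24536} + \frac{164085}{157216} = \frac{2226788051}{482181472}$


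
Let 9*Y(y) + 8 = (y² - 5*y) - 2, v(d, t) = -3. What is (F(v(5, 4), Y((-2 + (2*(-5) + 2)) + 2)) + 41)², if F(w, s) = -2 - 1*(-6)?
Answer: 2025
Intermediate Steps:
Y(y) = -10/9 - 5*y/9 + y²/9 (Y(y) = -8/9 + ((y² - 5*y) - 2)/9 = -8/9 + (-2 + y² - 5*y)/9 = -8/9 + (-2/9 - 5*y/9 + y²/9) = -10/9 - 5*y/9 + y²/9)
F(w, s) = 4 (F(w, s) = -2 + 6 = 4)
(F(v(5, 4), Y((-2 + (2*(-5) + 2)) + 2)) + 41)² = (4 + 41)² = 45² = 2025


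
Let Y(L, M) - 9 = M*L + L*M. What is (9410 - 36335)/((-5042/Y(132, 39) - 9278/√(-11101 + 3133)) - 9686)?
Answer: 18390188703848472000/6616782778901683051 + 8842698501401250*I*√498/6616782778901683051 ≈ 2.7793 + 0.029823*I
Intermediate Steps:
Y(L, M) = 9 + 2*L*M (Y(L, M) = 9 + (M*L + L*M) = 9 + (L*M + L*M) = 9 + 2*L*M)
(9410 - 36335)/((-5042/Y(132, 39) - 9278/√(-11101 + 3133)) - 9686) = (9410 - 36335)/((-5042/(9 + 2*132*39) - 9278/√(-11101 + 3133)) - 9686) = -26925/((-5042/(9 + 10296) - 9278*(-I*√498/1992)) - 9686) = -26925/((-5042/10305 - 9278*(-I*√498/1992)) - 9686) = -26925/((-5042*1/10305 - (-4639)*I*√498/996) - 9686) = -26925/((-5042/10305 + 4639*I*√498/996) - 9686) = -26925/(-99819272/10305 + 4639*I*√498/996)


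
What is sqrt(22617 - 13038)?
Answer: sqrt(9579) ≈ 97.872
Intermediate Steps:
sqrt(22617 - 13038) = sqrt(9579)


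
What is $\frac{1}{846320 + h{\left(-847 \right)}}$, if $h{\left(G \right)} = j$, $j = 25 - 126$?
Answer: $\frac{1}{846219} \approx 1.1817 \cdot 10^{-6}$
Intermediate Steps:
$j = -101$ ($j = 25 - 126 = -101$)
$h{\left(G \right)} = -101$
$\frac{1}{846320 + h{\left(-847 \right)}} = \frac{1}{846320 - 101} = \frac{1}{846219}$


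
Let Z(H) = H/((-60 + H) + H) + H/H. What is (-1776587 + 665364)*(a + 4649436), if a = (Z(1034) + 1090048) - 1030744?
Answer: -5253391719946263/1004 ≈ -5.2325e+12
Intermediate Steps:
Z(H) = 1 + H/(-60 + 2*H) (Z(H) = H/(-60 + 2*H) + 1 = 1 + H/(-60 + 2*H))
a = 59542737/1004 (a = (3*(-20 + 1034)/(2*(-30 + 1034)) + 1090048) - 1030744 = ((3/2)*1014/1004 + 1090048) - 1030744 = ((3/2)*(1/1004)*1014 + 1090048) - 1030744 = (1521/1004 + 1090048) - 1030744 = 1094409713/1004 - 1030744 = 59542737/1004 ≈ 59306.)
(-1776587 + 665364)*(a + 4649436) = (-1776587 + 665364)*(59542737/1004 + 4649436) = -1111223*4727576481/1004 = -5253391719946263/1004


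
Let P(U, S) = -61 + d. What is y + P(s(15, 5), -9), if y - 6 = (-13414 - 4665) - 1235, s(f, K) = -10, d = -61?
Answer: -19430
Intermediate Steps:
P(U, S) = -122 (P(U, S) = -61 - 61 = -122)
y = -19308 (y = 6 + ((-13414 - 4665) - 1235) = 6 + (-18079 - 1235) = 6 - 19314 = -19308)
y + P(s(15, 5), -9) = -19308 - 122 = -19430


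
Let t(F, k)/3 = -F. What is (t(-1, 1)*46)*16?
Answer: 2208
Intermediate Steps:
t(F, k) = -3*F (t(F, k) = 3*(-F) = -3*F)
(t(-1, 1)*46)*16 = (-3*(-1)*46)*16 = (3*46)*16 = 138*16 = 2208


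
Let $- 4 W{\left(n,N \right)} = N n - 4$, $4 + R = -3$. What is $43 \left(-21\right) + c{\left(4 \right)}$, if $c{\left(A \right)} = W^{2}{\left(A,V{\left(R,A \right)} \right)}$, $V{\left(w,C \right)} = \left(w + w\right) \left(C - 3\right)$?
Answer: $-678$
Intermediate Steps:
$R = -7$ ($R = -4 - 3 = -7$)
$V{\left(w,C \right)} = 2 w \left(-3 + C\right)$
$W{\left(n,N \right)} = 1 - \frac{N n}{4}$ ($W{\left(n,N \right)} = - \frac{N n - 4}{4} = - \frac{-4 + N n}{4} = 1 - \frac{N n}{4}$)
$c{\left(A \right)} = \left(1 - \frac{A \left(42 - 14 A\right)}{4}\right)^{2}$ ($c{\left(A \right)} = \left(1 - \frac{2 \left(-7\right) \left(-3 + A\right) A}{4}\right)^{2} = \left(1 - \frac{\left(42 - 14 A\right) A}{4}\right)^{2} = \left(1 - \frac{A \left(42 - 14 A\right)}{4}\right)^{2}$)
$43 \left(-21\right) + c{\left(4 \right)} = 43 \left(-21\right) + \frac{\left(2 + 7 \cdot 4 \left(-3 + 4\right)\right)^{2}}{4} = -903 + \frac{\left(2 + 7 \cdot 4 \cdot 1\right)^{2}}{4} = -903 + \frac{\left(2 + 28\right)^{2}}{4} = -903 + \frac{30^{2}}{4} = -903 + \frac{1}{4} \cdot 900 = -903 + 225 = -678$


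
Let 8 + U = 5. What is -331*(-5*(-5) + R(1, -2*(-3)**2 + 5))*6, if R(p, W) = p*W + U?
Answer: -17874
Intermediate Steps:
U = -3 (U = -8 + 5 = -3)
R(p, W) = -3 + W*p (R(p, W) = p*W - 3 = W*p - 3 = -3 + W*p)
-331*(-5*(-5) + R(1, -2*(-3)**2 + 5))*6 = -331*(-5*(-5) + (-3 + (-2*(-3)**2 + 5)*1))*6 = -331*(25 + (-3 + (-2*9 + 5)*1))*6 = -331*(25 + (-3 + (-18 + 5)*1))*6 = -331*(25 + (-3 - 13*1))*6 = -331*(25 + (-3 - 13))*6 = -331*(25 - 16)*6 = -2979*6 = -331*54 = -17874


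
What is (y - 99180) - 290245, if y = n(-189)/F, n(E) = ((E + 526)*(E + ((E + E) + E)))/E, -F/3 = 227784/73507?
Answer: -66553360009/170838 ≈ -3.8957e+5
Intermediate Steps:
F = -683352/73507 ≈ -9.2964
n(E) = 2104 + 4*E (n(E) = ((526 + E)*(E + (2*E + E)))/E = ((526 + E)*(E + 3*E))/E = ((526 + E)*(4*E))/E = (4*E*(526 + E))/E = 2104 + 4*E)
y = -24771859/170838 (y = (2104 + 4*(-189))/(-683352/73507) = (2104 - 756)*(-73507/683352) = 1348*(-73507/683352) = -24771859/170838 ≈ -145.00)
(y - 99180) - 290245 = (-24771859/170838 - 99180) - 290245 = -16968484699/170838 - 290245 = -66553360009/170838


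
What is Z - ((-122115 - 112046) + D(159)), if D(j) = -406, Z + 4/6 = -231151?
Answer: 10246/3 ≈ 3415.3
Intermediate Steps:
Z = -693455/3 (Z = -⅔ - 231151 = -693455/3 ≈ -2.3115e+5)
Z - ((-122115 - 112046) + D(159)) = -693455/3 - ((-122115 - 112046) - 406) = -693455/3 - (-234161 - 406) = -693455/3 - 1*(-234567) = -693455/3 + 234567 = 10246/3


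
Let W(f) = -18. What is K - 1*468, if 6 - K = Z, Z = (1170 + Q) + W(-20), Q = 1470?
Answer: -3084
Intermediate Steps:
Z = 2622 (Z = (1170 + 1470) - 18 = 2640 - 18 = 2622)
K = -2616 (K = 6 - 1*2622 = 6 - 2622 = -2616)
K - 1*468 = -2616 - 1*468 = -2616 - 468 = -3084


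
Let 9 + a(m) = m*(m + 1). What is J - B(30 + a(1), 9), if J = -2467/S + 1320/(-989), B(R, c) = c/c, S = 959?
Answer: -4654194/948451 ≈ -4.9072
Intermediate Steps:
a(m) = -9 + m*(1 + m) (a(m) = -9 + m*(m + 1) = -9 + m*(1 + m))
B(R, c) = 1
J = -3705743/948451 (J = -2467/959 + 1320/(-989) = -2467*1/959 + 1320*(-1/989) = -2467/959 - 1320/989 = -3705743/948451 ≈ -3.9072)
J - B(30 + a(1), 9) = -3705743/948451 - 1*1 = -3705743/948451 - 1 = -4654194/948451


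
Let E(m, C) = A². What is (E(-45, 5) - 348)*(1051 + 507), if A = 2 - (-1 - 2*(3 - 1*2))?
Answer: -503234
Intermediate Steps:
A = 5 (A = 2 - (-1 - 2*(3 - 2)) = 2 - (-1 - 2*1) = 2 - (-1 - 2) = 2 - 1*(-3) = 2 + 3 = 5)
E(m, C) = 25 (E(m, C) = 5² = 25)
(E(-45, 5) - 348)*(1051 + 507) = (25 - 348)*(1051 + 507) = -323*1558 = -503234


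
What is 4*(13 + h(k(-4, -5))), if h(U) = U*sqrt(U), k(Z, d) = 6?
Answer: 52 + 24*sqrt(6) ≈ 110.79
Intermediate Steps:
h(U) = U**(3/2)
4*(13 + h(k(-4, -5))) = 4*(13 + 6**(3/2)) = 4*(13 + 6*sqrt(6)) = 52 + 24*sqrt(6)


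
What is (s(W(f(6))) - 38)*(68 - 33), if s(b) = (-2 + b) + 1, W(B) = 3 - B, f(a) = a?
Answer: -1470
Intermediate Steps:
s(b) = -1 + b
(s(W(f(6))) - 38)*(68 - 33) = ((-1 + (3 - 1*6)) - 38)*(68 - 33) = ((-1 + (3 - 6)) - 38)*35 = ((-1 - 3) - 38)*35 = (-4 - 38)*35 = -42*35 = -1470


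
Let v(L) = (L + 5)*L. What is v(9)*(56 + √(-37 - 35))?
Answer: 7056 + 756*I*√2 ≈ 7056.0 + 1069.1*I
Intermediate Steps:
v(L) = L*(5 + L) (v(L) = (5 + L)*L = L*(5 + L))
v(9)*(56 + √(-37 - 35)) = (9*(5 + 9))*(56 + √(-37 - 35)) = (9*14)*(56 + √(-72)) = 126*(56 + 6*I*√2) = 7056 + 756*I*√2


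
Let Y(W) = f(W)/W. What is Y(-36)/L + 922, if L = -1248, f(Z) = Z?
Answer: 1150655/1248 ≈ 922.00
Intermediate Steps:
Y(W) = 1 (Y(W) = W/W = 1)
Y(-36)/L + 922 = 1/(-1248) + 922 = 1*(-1/1248) + 922 = -1/1248 + 922 = 1150655/1248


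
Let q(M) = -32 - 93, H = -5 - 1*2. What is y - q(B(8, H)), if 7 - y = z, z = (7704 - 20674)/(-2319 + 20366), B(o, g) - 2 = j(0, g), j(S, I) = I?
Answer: 2395174/18047 ≈ 132.72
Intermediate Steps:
H = -7 (H = -5 - 2 = -7)
B(o, g) = 2 + g
q(M) = -125
z = -12970/18047 ≈ -0.71868
y = 139299/18047 (y = 7 - 1*(-12970/18047) = 7 + 12970/18047 = 139299/18047 ≈ 7.7187)
y - q(B(8, H)) = 139299/18047 - 1*(-125) = 139299/18047 + 125 = 2395174/18047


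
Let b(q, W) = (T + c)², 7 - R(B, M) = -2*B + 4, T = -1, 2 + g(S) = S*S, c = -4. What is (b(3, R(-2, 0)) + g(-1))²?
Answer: 576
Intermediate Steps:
g(S) = -2 + S² (g(S) = -2 + S*S = -2 + S²)
R(B, M) = 3 + 2*B (R(B, M) = 7 - (-2*B + 4) = 7 - (4 - 2*B) = 7 + (-4 + 2*B) = 3 + 2*B)
b(q, W) = 25 (b(q, W) = (-1 - 4)² = (-5)² = 25)
(b(3, R(-2, 0)) + g(-1))² = (25 + (-2 + (-1)²))² = (25 + (-2 + 1))² = (25 - 1)² = 24² = 576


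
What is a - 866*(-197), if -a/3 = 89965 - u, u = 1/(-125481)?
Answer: -4153128312/41827 ≈ -99293.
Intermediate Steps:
u = -1/125481 ≈ -7.9693e-6
a = -11288898166/41827 (a = -3*(89965 - 1*(-1/125481)) = -3*(89965 + 1/125481) = -3*11288898166/125481 = -11288898166/41827 ≈ -2.6990e+5)
a - 866*(-197) = -11288898166/41827 - 866*(-197) = -11288898166/41827 - 1*(-170602) = -11288898166/41827 + 170602 = -4153128312/41827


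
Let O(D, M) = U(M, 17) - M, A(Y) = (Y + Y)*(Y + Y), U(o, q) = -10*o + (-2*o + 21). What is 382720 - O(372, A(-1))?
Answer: 382751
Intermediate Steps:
U(o, q) = 21 - 12*o (U(o, q) = -10*o + (21 - 2*o) = 21 - 12*o)
A(Y) = 4*Y**2 (A(Y) = (2*Y)*(2*Y) = 4*Y**2)
O(D, M) = 21 - 13*M (O(D, M) = (21 - 12*M) - M = 21 - 13*M)
382720 - O(372, A(-1)) = 382720 - (21 - 52*(-1)**2) = 382720 - (21 - 52) = 382720 - 1*(-31) = 382720 + 31 = 382751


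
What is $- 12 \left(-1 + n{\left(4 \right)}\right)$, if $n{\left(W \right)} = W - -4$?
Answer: $-84$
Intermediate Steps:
$n{\left(W \right)} = 4 + W$ ($n{\left(W \right)} = W + 4 = 4 + W$)
$- 12 \left(-1 + n{\left(4 \right)}\right) = - 12 \left(-1 + \left(4 + 4\right)\right) = - 12 \left(-1 + 8\right) = \left(-12\right) 7 = -84$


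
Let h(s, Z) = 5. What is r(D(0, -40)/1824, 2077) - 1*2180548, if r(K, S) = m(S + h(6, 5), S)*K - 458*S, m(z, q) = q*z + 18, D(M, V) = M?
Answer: -3131814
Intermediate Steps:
m(z, q) = 18 + q*z
r(K, S) = -458*S + K*(18 + S*(5 + S)) (r(K, S) = (18 + S*(S + 5))*K - 458*S = (18 + S*(5 + S))*K - 458*S = K*(18 + S*(5 + S)) - 458*S = -458*S + K*(18 + S*(5 + S)))
r(D(0, -40)/1824, 2077) - 1*2180548 = (-458*2077 + (0/1824)*(18 + 2077*(5 + 2077))) - 1*2180548 = (-951266 + (0*(1/1824))*(18 + 2077*2082)) - 2180548 = (-951266 + 0*(18 + 4324314)) - 2180548 = (-951266 + 0*4324332) - 2180548 = (-951266 + 0) - 2180548 = -951266 - 2180548 = -3131814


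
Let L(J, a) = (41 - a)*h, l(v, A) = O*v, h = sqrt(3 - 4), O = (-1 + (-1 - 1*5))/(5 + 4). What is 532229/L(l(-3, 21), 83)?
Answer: 532229*I/42 ≈ 12672.0*I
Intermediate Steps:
O = -7/9 (O = (-1 + (-1 - 5))/9 = (-1 - 6)*(1/9) = -7*1/9 = -7/9 ≈ -0.77778)
h = I (h = sqrt(-1) = I ≈ 1.0*I)
l(v, A) = -7*v/9
L(J, a) = I*(41 - a) (L(J, a) = (41 - a)*I = I*(41 - a))
532229/L(l(-3, 21), 83) = 532229/((I*(41 - 1*83))) = 532229/((I*(41 - 83))) = 532229/((I*(-42))) = 532229/((-42*I)) = 532229*(I/42) = 532229*I/42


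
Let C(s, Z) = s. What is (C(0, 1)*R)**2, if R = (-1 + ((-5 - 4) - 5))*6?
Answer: 0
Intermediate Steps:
R = -90 (R = (-1 + (-9 - 5))*6 = (-1 - 14)*6 = -15*6 = -90)
(C(0, 1)*R)**2 = (0*(-90))**2 = 0**2 = 0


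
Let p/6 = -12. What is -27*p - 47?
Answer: 1897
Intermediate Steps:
p = -72 (p = 6*(-12) = -72)
-27*p - 47 = -27*(-72) - 47 = 1944 - 47 = 1897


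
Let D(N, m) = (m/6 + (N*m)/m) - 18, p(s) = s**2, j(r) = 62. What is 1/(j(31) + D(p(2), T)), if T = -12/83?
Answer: 83/3982 ≈ 0.020844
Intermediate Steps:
T = -12/83 (T = -12*1/83 = -12/83 ≈ -0.14458)
D(N, m) = -18 + N + m/6 (D(N, m) = (m*(1/6) + N) - 18 = (m/6 + N) - 18 = (N + m/6) - 18 = -18 + N + m/6)
1/(j(31) + D(p(2), T)) = 1/(62 + (-18 + 2**2 + (1/6)*(-12/83))) = 1/(62 + (-18 + 4 - 2/83)) = 1/(62 - 1164/83) = 1/(3982/83) = 83/3982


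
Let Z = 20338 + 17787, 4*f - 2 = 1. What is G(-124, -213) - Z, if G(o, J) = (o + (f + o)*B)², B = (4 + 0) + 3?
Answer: 14968809/16 ≈ 9.3555e+5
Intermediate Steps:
f = ¾ (f = ½ + (¼)*1 = ½ + ¼ = ¾ ≈ 0.75000)
B = 7 (B = 4 + 3 = 7)
Z = 38125
G(o, J) = (21/4 + 8*o)² (G(o, J) = (o + (¾ + o)*7)² = (o + (21/4 + 7*o))² = (21/4 + 8*o)²)
G(-124, -213) - Z = (21 + 32*(-124))²/16 - 1*38125 = (21 - 3968)²/16 - 38125 = (1/16)*(-3947)² - 38125 = (1/16)*15578809 - 38125 = 15578809/16 - 38125 = 14968809/16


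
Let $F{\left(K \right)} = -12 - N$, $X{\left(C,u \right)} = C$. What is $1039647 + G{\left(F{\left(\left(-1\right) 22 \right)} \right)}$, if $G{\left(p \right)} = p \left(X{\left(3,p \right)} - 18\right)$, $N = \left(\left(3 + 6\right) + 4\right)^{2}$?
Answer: $1042362$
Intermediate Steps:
$N = 169$ ($N = \left(9 + 4\right)^{2} = 13^{2} = 169$)
$F{\left(K \right)} = -181$ ($F{\left(K \right)} = -12 - 169 = -181$)
$G{\left(p \right)} = - 15 p$ ($G{\left(p \right)} = p \left(3 - 18\right) = p \left(-15\right) = - 15 p$)
$1039647 + G{\left(F{\left(\left(-1\right) 22 \right)} \right)} = 1039647 - -2715 = 1039647 + 2715 = 1042362$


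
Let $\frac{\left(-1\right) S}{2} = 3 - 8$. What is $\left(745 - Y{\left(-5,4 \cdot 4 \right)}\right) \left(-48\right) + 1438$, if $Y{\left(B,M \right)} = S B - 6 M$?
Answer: $-41330$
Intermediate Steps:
$S = 10$ ($S = - 2 \left(3 - 8\right) = \left(-2\right) \left(-5\right) = 10$)
$Y{\left(B,M \right)} = - 6 M + 10 B$ ($Y{\left(B,M \right)} = 10 B - 6 M = - 6 M + 10 B$)
$\left(745 - Y{\left(-5,4 \cdot 4 \right)}\right) \left(-48\right) + 1438 = \left(745 - \left(- 6 \cdot 4 \cdot 4 + 10 \left(-5\right)\right)\right) \left(-48\right) + 1438 = \left(745 - \left(\left(-6\right) 16 - 50\right)\right) \left(-48\right) + 1438 = \left(745 - \left(-96 - 50\right)\right) \left(-48\right) + 1438 = \left(745 - -146\right) \left(-48\right) + 1438 = \left(745 + 146\right) \left(-48\right) + 1438 = 891 \left(-48\right) + 1438 = -42768 + 1438 = -41330$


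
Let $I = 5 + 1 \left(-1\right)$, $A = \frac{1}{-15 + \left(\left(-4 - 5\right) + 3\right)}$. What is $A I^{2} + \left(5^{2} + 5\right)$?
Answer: $\frac{614}{21} \approx 29.238$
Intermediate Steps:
$A = - \frac{1}{21}$ ($A = \frac{1}{-15 + \left(-9 + 3\right)} = \frac{1}{-15 - 6} = \frac{1}{-21} = - \frac{1}{21} \approx -0.047619$)
$I = 4$ ($I = 5 - 1 = 4$)
$A I^{2} + \left(5^{2} + 5\right) = - \frac{4^{2}}{21} + \left(5^{2} + 5\right) = \left(- \frac{1}{21}\right) 16 + \left(25 + 5\right) = - \frac{16}{21} + 30 = \frac{614}{21}$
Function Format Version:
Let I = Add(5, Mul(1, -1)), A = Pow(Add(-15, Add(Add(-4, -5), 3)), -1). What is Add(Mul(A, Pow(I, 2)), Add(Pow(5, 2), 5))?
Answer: Rational(614, 21) ≈ 29.238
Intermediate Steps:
A = Rational(-1, 21) (A = Pow(Add(-15, Add(-9, 3)), -1) = Pow(Add(-15, -6), -1) = Pow(-21, -1) = Rational(-1, 21) ≈ -0.047619)
I = 4 (I = Add(5, -1) = 4)
Add(Mul(A, Pow(I, 2)), Add(Pow(5, 2), 5)) = Add(Mul(Rational(-1, 21), Pow(4, 2)), Add(Pow(5, 2), 5)) = Add(Mul(Rational(-1, 21), 16), Add(25, 5)) = Add(Rational(-16, 21), 30) = Rational(614, 21)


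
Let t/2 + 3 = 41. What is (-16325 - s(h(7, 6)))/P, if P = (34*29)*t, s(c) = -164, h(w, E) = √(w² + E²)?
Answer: -16161/74936 ≈ -0.21566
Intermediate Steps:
h(w, E) = √(E² + w²)
t = 76 (t = -6 + 2*41 = -6 + 82 = 76)
P = 74936 (P = (34*29)*76 = 986*76 = 74936)
(-16325 - s(h(7, 6)))/P = (-16325 - 1*(-164))/74936 = (-16325 + 164)*(1/74936) = -16161*1/74936 = -16161/74936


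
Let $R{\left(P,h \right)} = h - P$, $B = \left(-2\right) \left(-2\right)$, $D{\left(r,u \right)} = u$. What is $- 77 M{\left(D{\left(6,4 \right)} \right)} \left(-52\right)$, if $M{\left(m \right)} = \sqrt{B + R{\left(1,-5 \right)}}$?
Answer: $4004 i \sqrt{2} \approx 5662.5 i$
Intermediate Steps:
$B = 4$
$M{\left(m \right)} = i \sqrt{2}$ ($M{\left(m \right)} = \sqrt{4 - 6} = \sqrt{-2} = i \sqrt{2}$)
$- 77 M{\left(D{\left(6,4 \right)} \right)} \left(-52\right) = - 77 i \sqrt{2} \left(-52\right) = 4004 i \sqrt{2}$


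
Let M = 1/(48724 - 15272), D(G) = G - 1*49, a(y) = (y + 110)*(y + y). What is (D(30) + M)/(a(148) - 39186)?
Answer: -635587/1243812264 ≈ -0.00051100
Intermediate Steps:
a(y) = 2*y*(110 + y) (a(y) = (110 + y)*(2*y) = 2*y*(110 + y))
D(G) = -49 + G (D(G) = G - 49 = -49 + G)
M = 1/33452 ≈ 2.9894e-5
(D(30) + M)/(a(148) - 39186) = ((-49 + 30) + 1/33452)/(2*148*(110 + 148) - 39186) = (-19 + 1/33452)/(2*148*258 - 39186) = -635587/(33452*(76368 - 39186)) = -635587/33452/37182 = -635587/33452*1/37182 = -635587/1243812264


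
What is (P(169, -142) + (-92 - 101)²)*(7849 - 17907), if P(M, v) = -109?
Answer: -373554120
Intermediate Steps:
(P(169, -142) + (-92 - 101)²)*(7849 - 17907) = (-109 + (-92 - 101)²)*(7849 - 17907) = (-109 + (-193)²)*(-10058) = (-109 + 37249)*(-10058) = 37140*(-10058) = -373554120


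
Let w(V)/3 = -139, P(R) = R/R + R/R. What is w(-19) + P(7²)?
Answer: -415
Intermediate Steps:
P(R) = 2 (P(R) = 1 + 1 = 2)
w(V) = -417 (w(V) = 3*(-139) = -417)
w(-19) + P(7²) = -417 + 2 = -415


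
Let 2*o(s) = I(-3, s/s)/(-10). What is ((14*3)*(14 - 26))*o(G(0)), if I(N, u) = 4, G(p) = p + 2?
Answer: 504/5 ≈ 100.80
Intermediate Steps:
G(p) = 2 + p
o(s) = -⅕ (o(s) = (4/(-10))/2 = (4*(-⅒))/2 = (½)*(-⅖) = -⅕)
((14*3)*(14 - 26))*o(G(0)) = ((14*3)*(14 - 26))*(-⅕) = (42*(-12))*(-⅕) = -504*(-⅕) = 504/5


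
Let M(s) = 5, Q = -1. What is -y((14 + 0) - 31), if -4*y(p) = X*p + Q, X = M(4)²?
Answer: -213/2 ≈ -106.50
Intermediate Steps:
X = 25 (X = 5² = 25)
y(p) = ¼ - 25*p/4 (y(p) = -(25*p - 1)/4 = -(-1 + 25*p)/4 = ¼ - 25*p/4)
-y((14 + 0) - 31) = -(¼ - 25*((14 + 0) - 31)/4) = -(¼ - 25*(14 - 31)/4) = -(¼ - 25/4*(-17)) = -(¼ + 425/4) = -1*213/2 = -213/2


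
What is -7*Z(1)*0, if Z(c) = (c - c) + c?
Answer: 0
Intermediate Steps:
Z(c) = c (Z(c) = 0 + c = c)
-7*Z(1)*0 = -7*1*0 = -7*0 = 0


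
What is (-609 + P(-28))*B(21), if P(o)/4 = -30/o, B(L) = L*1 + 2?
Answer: -97359/7 ≈ -13908.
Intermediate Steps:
B(L) = 2 + L (B(L) = L + 2 = 2 + L)
P(o) = -120/o (P(o) = 4*(-30/o) = -120/o)
(-609 + P(-28))*B(21) = (-609 - 120/(-28))*(2 + 21) = (-609 - 120*(-1/28))*23 = (-609 + 30/7)*23 = -4233/7*23 = -97359/7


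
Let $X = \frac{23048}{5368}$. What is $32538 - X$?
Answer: $\frac{21830117}{671} \approx 32534.0$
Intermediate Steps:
$X = \frac{2881}{671}$ ($X = 23048 \cdot \frac{1}{5368} = \frac{2881}{671} \approx 4.2936$)
$32538 - X = 32538 - \frac{2881}{671} = \frac{21830117}{671}$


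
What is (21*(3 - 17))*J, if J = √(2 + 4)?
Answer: -294*√6 ≈ -720.15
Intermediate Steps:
J = √6 ≈ 2.4495
(21*(3 - 17))*J = (21*(3 - 17))*√6 = (21*(-14))*√6 = -294*√6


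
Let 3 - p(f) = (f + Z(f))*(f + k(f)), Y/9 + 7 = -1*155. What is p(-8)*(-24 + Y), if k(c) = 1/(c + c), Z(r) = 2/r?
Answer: 3012165/32 ≈ 94130.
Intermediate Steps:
k(c) = 1/(2*c)
Y = -1458 (Y = -63 + 9*(-1*155) = -63 + 9*(-155) = -63 - 1395 = -1458)
p(f) = 3 - (f + 1/(2*f))*(f + 2/f) (p(f) = 3 - (f + 2/f)*(f + 1/(2*f)) = 3 - (f + 1/(2*f))*(f + 2/f))
p(-8)*(-24 + Y) = (½ - 1/(-8)² - 1*(-8)²)*(-24 - 1458) = (½ - 1*1/64 - 1*64)*(-1482) = (½ - 1/64 - 64)*(-1482) = -4065/64*(-1482) = 3012165/32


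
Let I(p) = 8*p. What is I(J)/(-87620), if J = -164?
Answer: 328/21905 ≈ 0.014974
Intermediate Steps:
I(J)/(-87620) = (8*(-164))/(-87620) = -1312*(-1/87620) = 328/21905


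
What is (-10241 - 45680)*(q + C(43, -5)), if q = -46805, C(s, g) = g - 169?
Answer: 2627112659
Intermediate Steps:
C(s, g) = -169 + g
(-10241 - 45680)*(q + C(43, -5)) = (-10241 - 45680)*(-46805 + (-169 - 5)) = -55921*(-46805 - 174) = -55921*(-46979) = 2627112659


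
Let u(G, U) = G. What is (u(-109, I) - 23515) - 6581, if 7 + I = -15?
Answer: -30205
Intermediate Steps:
I = -22 (I = -7 - 15 = -22)
(u(-109, I) - 23515) - 6581 = (-109 - 23515) - 6581 = -23624 - 6581 = -30205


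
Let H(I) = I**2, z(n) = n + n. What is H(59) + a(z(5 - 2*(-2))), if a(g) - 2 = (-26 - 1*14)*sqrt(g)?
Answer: 3483 - 120*sqrt(2) ≈ 3313.3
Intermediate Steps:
z(n) = 2*n
a(g) = 2 - 40*sqrt(g) (a(g) = 2 + (-26 - 1*14)*sqrt(g) = 2 + (-26 - 14)*sqrt(g) = 2 - 40*sqrt(g))
H(59) + a(z(5 - 2*(-2))) = 59**2 + (2 - 40*sqrt(2)*sqrt(5 - 2*(-2))) = 3481 + (2 - 40*sqrt(2)*sqrt(5 + 4)) = 3481 + (2 - 40*3*sqrt(2)) = 3481 + (2 - 120*sqrt(2)) = 3483 - 120*sqrt(2)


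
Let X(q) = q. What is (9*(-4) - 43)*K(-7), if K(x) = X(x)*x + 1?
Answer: -3950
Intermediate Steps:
K(x) = 1 + x² (K(x) = x*x + 1 = x² + 1 = 1 + x²)
(9*(-4) - 43)*K(-7) = (9*(-4) - 43)*(1 + (-7)²) = (-36 - 43)*(1 + 49) = -79*50 = -3950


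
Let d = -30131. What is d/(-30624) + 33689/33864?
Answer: 2948345/1490016 ≈ 1.9787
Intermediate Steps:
d/(-30624) + 33689/33864 = -30131/(-30624) + 33689/33864 = -30131*(-1/30624) + 33689*(1/33864) = 1039/1056 + 33689/33864 = 2948345/1490016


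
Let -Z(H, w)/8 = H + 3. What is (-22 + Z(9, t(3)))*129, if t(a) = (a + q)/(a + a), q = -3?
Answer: -15222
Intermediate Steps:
t(a) = (-3 + a)/(2*a) (t(a) = (a - 3)/(a + a) = (-3 + a)/((2*a)) = (-3 + a)*(1/(2*a)) = (-3 + a)/(2*a))
Z(H, w) = -24 - 8*H (Z(H, w) = -8*(H + 3) = -8*(3 + H) = -24 - 8*H)
(-22 + Z(9, t(3)))*129 = (-22 + (-24 - 8*9))*129 = (-22 + (-24 - 72))*129 = (-22 - 96)*129 = -118*129 = -15222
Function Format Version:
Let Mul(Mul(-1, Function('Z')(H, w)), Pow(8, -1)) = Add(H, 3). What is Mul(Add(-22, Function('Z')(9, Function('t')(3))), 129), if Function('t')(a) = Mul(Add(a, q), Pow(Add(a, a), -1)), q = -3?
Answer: -15222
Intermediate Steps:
Function('t')(a) = Mul(Rational(1, 2), Pow(a, -1), Add(-3, a)) (Function('t')(a) = Mul(Add(a, -3), Pow(Add(a, a), -1)) = Mul(Add(-3, a), Pow(Mul(2, a), -1)) = Mul(Add(-3, a), Mul(Rational(1, 2), Pow(a, -1))) = Mul(Rational(1, 2), Pow(a, -1), Add(-3, a)))
Function('Z')(H, w) = Add(-24, Mul(-8, H)) (Function('Z')(H, w) = Mul(-8, Add(H, 3)) = Mul(-8, Add(3, H)) = Add(-24, Mul(-8, H)))
Mul(Add(-22, Function('Z')(9, Function('t')(3))), 129) = Mul(Add(-22, Add(-24, Mul(-8, 9))), 129) = Mul(Add(-22, Add(-24, -72)), 129) = Mul(Add(-22, -96), 129) = Mul(-118, 129) = -15222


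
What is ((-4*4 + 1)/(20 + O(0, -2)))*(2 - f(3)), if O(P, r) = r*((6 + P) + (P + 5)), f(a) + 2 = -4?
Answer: 60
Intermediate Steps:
f(a) = -6 (f(a) = -2 - 4 = -6)
O(P, r) = r*(11 + 2*P) (O(P, r) = r*((6 + P) + (5 + P)) = r*(11 + 2*P))
((-4*4 + 1)/(20 + O(0, -2)))*(2 - f(3)) = ((-4*4 + 1)/(20 - 2*(11 + 2*0)))*(2 - 1*(-6)) = ((-16 + 1)/(20 - 2*(11 + 0)))*(2 + 6) = (-15/(20 - 2*11))*8 = (-15/(20 - 22))*8 = (-15/(-2))*8 = -½*(-15)*8 = (15/2)*8 = 60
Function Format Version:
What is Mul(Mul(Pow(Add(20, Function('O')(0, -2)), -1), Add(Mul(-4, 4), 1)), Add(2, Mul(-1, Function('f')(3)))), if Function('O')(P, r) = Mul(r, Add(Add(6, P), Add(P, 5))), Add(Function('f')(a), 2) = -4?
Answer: 60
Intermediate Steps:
Function('f')(a) = -6 (Function('f')(a) = Add(-2, -4) = -6)
Function('O')(P, r) = Mul(r, Add(11, Mul(2, P))) (Function('O')(P, r) = Mul(r, Add(Add(6, P), Add(5, P))) = Mul(r, Add(11, Mul(2, P))))
Mul(Mul(Pow(Add(20, Function('O')(0, -2)), -1), Add(Mul(-4, 4), 1)), Add(2, Mul(-1, Function('f')(3)))) = Mul(Mul(Pow(Add(20, Mul(-2, Add(11, Mul(2, 0)))), -1), Add(Mul(-4, 4), 1)), Add(2, Mul(-1, -6))) = Mul(Mul(Pow(Add(20, Mul(-2, Add(11, 0))), -1), Add(-16, 1)), Add(2, 6)) = Mul(Mul(Pow(Add(20, Mul(-2, 11)), -1), -15), 8) = Mul(Mul(Pow(Add(20, -22), -1), -15), 8) = Mul(Mul(Pow(-2, -1), -15), 8) = Mul(Mul(Rational(-1, 2), -15), 8) = Mul(Rational(15, 2), 8) = 60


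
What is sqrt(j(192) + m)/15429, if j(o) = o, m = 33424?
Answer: 4*sqrt(2101)/15429 ≈ 0.011883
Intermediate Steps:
sqrt(j(192) + m)/15429 = sqrt(192 + 33424)/15429 = sqrt(33616)*(1/15429) = (4*sqrt(2101))*(1/15429) = 4*sqrt(2101)/15429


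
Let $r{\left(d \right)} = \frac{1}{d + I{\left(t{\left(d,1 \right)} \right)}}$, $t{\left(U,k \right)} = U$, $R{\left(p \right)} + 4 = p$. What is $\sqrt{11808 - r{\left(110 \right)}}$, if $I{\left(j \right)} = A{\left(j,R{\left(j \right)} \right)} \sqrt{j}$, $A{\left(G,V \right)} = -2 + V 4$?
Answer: $\frac{\sqrt{2597758 + 9965952 \sqrt{110}}}{2 \sqrt{55 + 211 \sqrt{110}}} \approx 108.66$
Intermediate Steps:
$R{\left(p \right)} = -4 + p$
$A{\left(G,V \right)} = -2 + 4 V$
$I{\left(j \right)} = \sqrt{j} \left(-18 + 4 j\right)$ ($I{\left(j \right)} = \left(-2 + 4 \left(-4 + j\right)\right) \sqrt{j} = \left(-2 + \left(-16 + 4 j\right)\right) \sqrt{j} = \left(-18 + 4 j\right) \sqrt{j} = \sqrt{j} \left(-18 + 4 j\right)$)
$r{\left(d \right)} = \frac{1}{d + \sqrt{d} \left(-18 + 4 d\right)}$
$\sqrt{11808 - r{\left(110 \right)}} = \sqrt{11808 - \frac{1}{110 + 2 \sqrt{110} \left(-9 + 2 \cdot 110\right)}} = \sqrt{11808 - \frac{1}{110 + 2 \sqrt{110} \left(-9 + 220\right)}} = \sqrt{11808 - \frac{1}{110 + 2 \sqrt{110} \cdot 211}} = \sqrt{11808 - \frac{1}{110 + 422 \sqrt{110}}}$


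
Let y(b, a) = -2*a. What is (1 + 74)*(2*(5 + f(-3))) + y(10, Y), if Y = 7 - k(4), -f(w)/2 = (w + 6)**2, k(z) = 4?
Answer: -1956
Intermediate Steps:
f(w) = -2*(6 + w)**2 (f(w) = -2*(w + 6)**2 = -2*(6 + w)**2)
Y = 3 (Y = 7 - 1*4 = 7 - 4 = 3)
(1 + 74)*(2*(5 + f(-3))) + y(10, Y) = (1 + 74)*(2*(5 - 2*(6 - 3)**2)) - 2*3 = 75*(2*(5 - 2*3**2)) - 6 = 75*(2*(5 - 2*9)) - 6 = 75*(2*(5 - 18)) - 6 = 75*(2*(-13)) - 6 = 75*(-26) - 6 = -1950 - 6 = -1956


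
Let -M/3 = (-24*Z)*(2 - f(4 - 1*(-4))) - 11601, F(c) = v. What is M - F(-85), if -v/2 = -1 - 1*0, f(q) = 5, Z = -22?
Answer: 39553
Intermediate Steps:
v = 2 (v = -2*(-1 - 1*0) = -2*(-1 + 0) = -2*(-1) = 2)
F(c) = 2
M = 39555 (M = -3*((-24*(-22))*(2 - 1*5) - 11601) = -3*(528*(2 - 5) - 11601) = -3*(528*(-3) - 11601) = -3*(-1584 - 11601) = -3*(-13185) = 39555)
M - F(-85) = 39555 - 1*2 = 39555 - 2 = 39553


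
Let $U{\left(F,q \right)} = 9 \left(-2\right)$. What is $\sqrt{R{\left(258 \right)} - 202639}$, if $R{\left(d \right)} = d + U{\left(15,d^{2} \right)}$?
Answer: $i \sqrt{202399} \approx 449.89 i$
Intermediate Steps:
$U{\left(F,q \right)} = -18$
$R{\left(d \right)} = -18 + d$ ($R{\left(d \right)} = d - 18 = -18 + d$)
$\sqrt{R{\left(258 \right)} - 202639} = \sqrt{\left(-18 + 258\right) - 202639} = \sqrt{240 - 202639} = \sqrt{-202399} = i \sqrt{202399}$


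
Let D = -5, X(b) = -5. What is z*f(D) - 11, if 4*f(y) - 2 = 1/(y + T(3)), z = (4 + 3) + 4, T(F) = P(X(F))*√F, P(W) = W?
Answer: -209/40 - 11*√3/40 ≈ -5.7013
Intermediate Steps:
T(F) = -5*√F
z = 11 (z = 7 + 4 = 11)
f(y) = ½ + 1/(4*(y - 5*√3))
z*f(D) - 11 = 11*((1 - 10*√3 + 2*(-5))/(4*(-5 - 5*√3))) - 11 = 11*((1 - 10*√3 - 10)/(4*(-5 - 5*√3))) - 11 = 11*((-9 - 10*√3)/(4*(-5 - 5*√3))) - 11 = 11*(-9 - 10*√3)/(4*(-5 - 5*√3)) - 11 = -11 + 11*(-9 - 10*√3)/(4*(-5 - 5*√3))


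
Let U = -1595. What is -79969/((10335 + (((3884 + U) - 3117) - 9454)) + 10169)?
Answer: -79969/10222 ≈ -7.8232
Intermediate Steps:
-79969/((10335 + (((3884 + U) - 3117) - 9454)) + 10169) = -79969/((10335 + (((3884 - 1595) - 3117) - 9454)) + 10169) = -79969/((10335 + ((2289 - 3117) - 9454)) + 10169) = -79969/((10335 + (-828 - 9454)) + 10169) = -79969/((10335 - 10282) + 10169) = -79969/(53 + 10169) = -79969/10222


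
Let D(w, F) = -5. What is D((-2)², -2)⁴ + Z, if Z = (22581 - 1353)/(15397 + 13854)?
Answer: 18303103/29251 ≈ 625.73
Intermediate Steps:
Z = 21228/29251 ≈ 0.72572
D((-2)², -2)⁴ + Z = (-5)⁴ + 21228/29251 = 625 + 21228/29251 = 18303103/29251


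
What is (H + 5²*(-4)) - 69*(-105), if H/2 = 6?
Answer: 7157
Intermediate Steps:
H = 12 (H = 2*6 = 12)
(H + 5²*(-4)) - 69*(-105) = (12 + 5²*(-4)) - 69*(-105) = (12 + 25*(-4)) + 7245 = (12 - 100) + 7245 = -88 + 7245 = 7157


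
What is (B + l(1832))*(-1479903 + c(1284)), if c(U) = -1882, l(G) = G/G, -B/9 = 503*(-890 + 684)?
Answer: -1381857864955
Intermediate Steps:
B = 932562 (B = -4527*(-890 + 684) = -4527*(-206) = -9*(-103618) = 932562)
l(G) = 1
(B + l(1832))*(-1479903 + c(1284)) = (932562 + 1)*(-1479903 - 1882) = 932563*(-1481785) = -1381857864955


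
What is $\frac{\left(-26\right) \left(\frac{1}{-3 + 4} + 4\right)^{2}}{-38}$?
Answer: $\frac{325}{19} \approx 17.105$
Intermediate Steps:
$\frac{\left(-26\right) \left(\frac{1}{-3 + 4} + 4\right)^{2}}{-38} = - 26 \left(1^{-1} + 4\right)^{2} \left(- \frac{1}{38}\right) = - 26 \left(1 + 4\right)^{2} \left(- \frac{1}{38}\right) = - 26 \cdot 5^{2} \left(- \frac{1}{38}\right) = \left(-26\right) 25 \left(- \frac{1}{38}\right) = \left(-650\right) \left(- \frac{1}{38}\right) = \frac{325}{19}$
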